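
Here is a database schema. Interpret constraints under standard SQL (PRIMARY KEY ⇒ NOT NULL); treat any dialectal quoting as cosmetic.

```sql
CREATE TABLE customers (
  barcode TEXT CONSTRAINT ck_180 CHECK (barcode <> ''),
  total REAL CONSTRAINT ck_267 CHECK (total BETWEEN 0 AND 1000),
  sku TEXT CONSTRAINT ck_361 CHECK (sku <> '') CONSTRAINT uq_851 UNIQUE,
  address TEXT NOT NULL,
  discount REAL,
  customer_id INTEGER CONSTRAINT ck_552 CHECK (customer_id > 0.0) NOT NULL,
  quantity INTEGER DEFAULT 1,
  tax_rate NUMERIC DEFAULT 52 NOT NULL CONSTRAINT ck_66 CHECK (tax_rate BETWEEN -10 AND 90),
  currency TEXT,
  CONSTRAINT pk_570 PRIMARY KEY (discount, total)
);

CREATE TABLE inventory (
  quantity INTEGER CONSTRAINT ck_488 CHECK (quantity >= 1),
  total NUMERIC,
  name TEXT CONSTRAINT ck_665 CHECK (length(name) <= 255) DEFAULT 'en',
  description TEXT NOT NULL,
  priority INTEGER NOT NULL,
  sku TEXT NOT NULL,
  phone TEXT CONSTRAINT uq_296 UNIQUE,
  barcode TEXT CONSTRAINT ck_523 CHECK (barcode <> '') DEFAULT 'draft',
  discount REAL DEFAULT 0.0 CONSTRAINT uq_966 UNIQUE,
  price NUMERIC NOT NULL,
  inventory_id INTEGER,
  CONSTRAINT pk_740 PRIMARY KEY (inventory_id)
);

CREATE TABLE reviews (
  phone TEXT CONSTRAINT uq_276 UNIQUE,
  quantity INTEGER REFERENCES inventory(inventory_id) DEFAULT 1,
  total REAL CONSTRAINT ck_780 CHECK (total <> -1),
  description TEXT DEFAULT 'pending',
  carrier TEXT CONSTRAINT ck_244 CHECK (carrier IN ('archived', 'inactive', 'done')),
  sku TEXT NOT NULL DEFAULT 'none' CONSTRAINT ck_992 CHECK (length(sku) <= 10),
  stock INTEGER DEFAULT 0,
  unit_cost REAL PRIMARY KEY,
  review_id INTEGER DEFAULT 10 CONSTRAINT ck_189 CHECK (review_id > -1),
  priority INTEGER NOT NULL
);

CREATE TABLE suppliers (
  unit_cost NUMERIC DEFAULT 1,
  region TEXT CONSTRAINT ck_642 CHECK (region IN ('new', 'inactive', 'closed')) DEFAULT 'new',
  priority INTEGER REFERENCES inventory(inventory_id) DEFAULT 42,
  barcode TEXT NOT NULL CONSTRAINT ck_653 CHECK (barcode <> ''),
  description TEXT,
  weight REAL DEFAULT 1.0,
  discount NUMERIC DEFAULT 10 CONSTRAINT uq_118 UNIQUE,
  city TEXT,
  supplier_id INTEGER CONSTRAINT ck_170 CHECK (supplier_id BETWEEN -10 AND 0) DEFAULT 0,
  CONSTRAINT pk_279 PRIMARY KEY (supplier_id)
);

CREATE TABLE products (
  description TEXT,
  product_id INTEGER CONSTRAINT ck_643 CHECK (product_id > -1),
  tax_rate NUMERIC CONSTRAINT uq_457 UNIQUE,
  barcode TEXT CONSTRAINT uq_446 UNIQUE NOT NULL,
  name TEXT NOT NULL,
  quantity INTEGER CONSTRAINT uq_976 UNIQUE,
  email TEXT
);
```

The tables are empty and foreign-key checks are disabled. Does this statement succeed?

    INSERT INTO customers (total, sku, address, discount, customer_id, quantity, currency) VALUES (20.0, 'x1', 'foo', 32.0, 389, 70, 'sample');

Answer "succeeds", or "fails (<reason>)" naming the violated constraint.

NOT NULL columns: address is supplied; customer_id is supplied; discount is supplied; tax_rate defaults to 52; total is supplied.
CHECK constraints: 20.0 satisfies (total BETWEEN 0 AND 1000); 'x1' satisfies (sku <> ''); 389 satisfies (customer_id > 0.0).
No constraint is violated.

succeeds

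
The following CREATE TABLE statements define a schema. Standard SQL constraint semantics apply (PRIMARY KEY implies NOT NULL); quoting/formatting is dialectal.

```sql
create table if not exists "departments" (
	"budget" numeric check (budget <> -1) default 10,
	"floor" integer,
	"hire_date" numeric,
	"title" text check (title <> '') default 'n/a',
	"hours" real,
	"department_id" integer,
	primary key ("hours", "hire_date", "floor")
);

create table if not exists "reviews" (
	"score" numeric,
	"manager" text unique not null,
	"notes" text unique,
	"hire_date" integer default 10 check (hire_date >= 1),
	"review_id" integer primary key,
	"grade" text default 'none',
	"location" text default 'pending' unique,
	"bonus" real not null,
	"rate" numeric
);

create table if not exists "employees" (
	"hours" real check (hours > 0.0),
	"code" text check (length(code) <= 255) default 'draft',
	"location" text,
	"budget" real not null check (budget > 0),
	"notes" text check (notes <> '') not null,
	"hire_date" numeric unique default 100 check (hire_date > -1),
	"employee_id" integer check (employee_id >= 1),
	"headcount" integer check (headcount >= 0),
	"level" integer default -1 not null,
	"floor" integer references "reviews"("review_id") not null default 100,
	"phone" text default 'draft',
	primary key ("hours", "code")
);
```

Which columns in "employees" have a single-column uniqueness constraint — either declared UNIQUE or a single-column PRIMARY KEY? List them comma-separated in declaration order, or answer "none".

hire_date

- hours: part of a composite PRIMARY KEY — only the tuple is unique, not this column on its own.
- code: part of a composite PRIMARY KEY — only the tuple is unique, not this column on its own.
- location: no UNIQUE or single-column PK constraint.
- budget: no UNIQUE or single-column PK constraint.
- notes: no UNIQUE or single-column PK constraint.
- hire_date: declared UNIQUE → unique.
- employee_id: no UNIQUE or single-column PK constraint.
- headcount: no UNIQUE or single-column PK constraint.
- level: no UNIQUE or single-column PK constraint.
- floor: no UNIQUE or single-column PK constraint.
- phone: no UNIQUE or single-column PK constraint.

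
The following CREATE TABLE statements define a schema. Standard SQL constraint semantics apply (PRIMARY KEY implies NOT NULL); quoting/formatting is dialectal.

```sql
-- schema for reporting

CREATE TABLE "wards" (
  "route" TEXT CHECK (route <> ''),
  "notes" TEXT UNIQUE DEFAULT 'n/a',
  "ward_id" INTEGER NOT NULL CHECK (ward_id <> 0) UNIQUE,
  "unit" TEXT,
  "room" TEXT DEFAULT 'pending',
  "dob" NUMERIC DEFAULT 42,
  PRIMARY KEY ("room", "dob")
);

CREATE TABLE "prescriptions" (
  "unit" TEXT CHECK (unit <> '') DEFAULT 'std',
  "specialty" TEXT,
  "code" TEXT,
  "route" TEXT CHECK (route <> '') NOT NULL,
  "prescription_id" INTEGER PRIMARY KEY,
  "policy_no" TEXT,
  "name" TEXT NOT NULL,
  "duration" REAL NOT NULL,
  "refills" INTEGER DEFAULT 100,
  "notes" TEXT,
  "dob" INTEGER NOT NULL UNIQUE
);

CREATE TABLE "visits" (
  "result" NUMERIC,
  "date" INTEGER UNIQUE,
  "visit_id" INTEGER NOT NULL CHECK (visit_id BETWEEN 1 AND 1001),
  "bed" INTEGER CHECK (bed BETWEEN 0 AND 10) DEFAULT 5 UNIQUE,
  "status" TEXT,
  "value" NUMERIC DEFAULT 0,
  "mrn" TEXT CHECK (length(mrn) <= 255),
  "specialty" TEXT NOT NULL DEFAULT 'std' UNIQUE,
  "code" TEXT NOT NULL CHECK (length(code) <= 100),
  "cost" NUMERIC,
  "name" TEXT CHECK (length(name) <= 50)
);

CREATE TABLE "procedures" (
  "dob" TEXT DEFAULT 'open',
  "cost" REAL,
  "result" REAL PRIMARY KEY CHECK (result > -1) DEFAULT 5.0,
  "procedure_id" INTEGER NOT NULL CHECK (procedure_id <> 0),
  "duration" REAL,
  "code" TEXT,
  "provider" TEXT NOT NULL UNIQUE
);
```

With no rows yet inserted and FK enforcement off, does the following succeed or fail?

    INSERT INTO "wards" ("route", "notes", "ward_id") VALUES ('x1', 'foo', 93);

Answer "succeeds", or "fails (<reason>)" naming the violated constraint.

succeeds

NOT NULL columns: dob defaults to 42; room defaults to 'pending'; ward_id is supplied.
CHECK constraints: 'x1' satisfies (route <> ''); 93 satisfies (ward_id <> 0).
No constraint is violated.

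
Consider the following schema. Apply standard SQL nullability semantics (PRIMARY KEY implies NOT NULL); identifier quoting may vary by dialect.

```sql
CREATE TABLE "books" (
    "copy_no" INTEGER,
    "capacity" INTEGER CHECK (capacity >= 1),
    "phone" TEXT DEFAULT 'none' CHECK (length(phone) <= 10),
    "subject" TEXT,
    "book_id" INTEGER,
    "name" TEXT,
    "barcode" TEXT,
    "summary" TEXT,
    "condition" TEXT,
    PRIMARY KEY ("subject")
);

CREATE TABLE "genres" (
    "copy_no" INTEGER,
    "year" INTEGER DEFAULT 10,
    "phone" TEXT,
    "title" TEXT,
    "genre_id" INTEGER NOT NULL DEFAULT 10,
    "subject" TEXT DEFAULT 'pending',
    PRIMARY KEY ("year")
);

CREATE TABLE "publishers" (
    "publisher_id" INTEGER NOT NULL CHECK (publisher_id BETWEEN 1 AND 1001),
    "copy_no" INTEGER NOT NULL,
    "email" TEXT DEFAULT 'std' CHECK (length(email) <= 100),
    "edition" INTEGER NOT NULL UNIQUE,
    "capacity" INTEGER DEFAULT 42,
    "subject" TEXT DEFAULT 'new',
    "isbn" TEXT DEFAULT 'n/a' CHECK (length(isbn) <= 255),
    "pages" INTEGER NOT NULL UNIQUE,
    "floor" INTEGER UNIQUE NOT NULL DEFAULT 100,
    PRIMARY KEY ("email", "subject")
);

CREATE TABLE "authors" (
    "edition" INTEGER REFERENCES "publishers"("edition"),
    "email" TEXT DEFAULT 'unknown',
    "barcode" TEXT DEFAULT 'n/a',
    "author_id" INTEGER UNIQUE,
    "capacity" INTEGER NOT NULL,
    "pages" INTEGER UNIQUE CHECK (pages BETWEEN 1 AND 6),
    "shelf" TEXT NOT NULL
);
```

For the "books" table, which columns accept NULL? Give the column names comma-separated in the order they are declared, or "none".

- copy_no: no NOT NULL constraint applies → nullable.
- capacity: CHECK does not forbid NULL (a CHECK constraint passes when its expression is NULL) → nullable.
- phone: CHECK does not forbid NULL (a CHECK constraint passes when its expression is NULL) → nullable.
- subject: part of the PRIMARY KEY, which implies NOT NULL → not nullable.
- book_id: no NOT NULL constraint applies → nullable.
- name: no NOT NULL constraint applies → nullable.
- barcode: no NOT NULL constraint applies → nullable.
- summary: no NOT NULL constraint applies → nullable.
- condition: no NOT NULL constraint applies → nullable.

copy_no, capacity, phone, book_id, name, barcode, summary, condition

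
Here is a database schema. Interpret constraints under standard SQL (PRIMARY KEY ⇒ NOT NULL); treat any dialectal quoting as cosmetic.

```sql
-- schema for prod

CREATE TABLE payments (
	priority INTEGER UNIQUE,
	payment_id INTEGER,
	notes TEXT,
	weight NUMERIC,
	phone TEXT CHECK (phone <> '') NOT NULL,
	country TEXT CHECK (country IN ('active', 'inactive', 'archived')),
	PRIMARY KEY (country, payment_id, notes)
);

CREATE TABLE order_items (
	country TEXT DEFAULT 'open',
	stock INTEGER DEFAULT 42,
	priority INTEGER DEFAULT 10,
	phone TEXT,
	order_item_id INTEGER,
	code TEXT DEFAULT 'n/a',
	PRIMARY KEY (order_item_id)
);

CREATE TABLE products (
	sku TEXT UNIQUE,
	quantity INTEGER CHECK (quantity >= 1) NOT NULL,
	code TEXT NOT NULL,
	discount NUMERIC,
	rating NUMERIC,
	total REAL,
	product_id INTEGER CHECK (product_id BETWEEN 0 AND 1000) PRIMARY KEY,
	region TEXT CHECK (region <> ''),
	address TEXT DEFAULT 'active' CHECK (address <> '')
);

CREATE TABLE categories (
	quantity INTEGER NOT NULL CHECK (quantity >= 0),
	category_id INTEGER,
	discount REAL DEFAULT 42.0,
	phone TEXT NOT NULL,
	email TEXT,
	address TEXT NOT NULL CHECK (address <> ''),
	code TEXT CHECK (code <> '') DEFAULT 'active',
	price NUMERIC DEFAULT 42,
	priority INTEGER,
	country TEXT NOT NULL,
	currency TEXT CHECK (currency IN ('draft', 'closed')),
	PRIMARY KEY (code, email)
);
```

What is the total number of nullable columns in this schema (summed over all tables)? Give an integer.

18

payments: 2 nullable (priority, weight — PK (country, payment_id, notes) and explicit NOT NULL columns excluded).
order_items: 5 nullable (country, stock, priority, phone, code — PK (order_item_id) and explicit NOT NULL columns excluded).
products: 6 nullable (sku, discount, rating, total, region, address — PK (product_id) and explicit NOT NULL columns excluded).
categories: 5 nullable (category_id, discount, price, priority, currency — PK (code, email) and explicit NOT NULL columns excluded).
Total: 2 + 5 + 6 + 5 = 18.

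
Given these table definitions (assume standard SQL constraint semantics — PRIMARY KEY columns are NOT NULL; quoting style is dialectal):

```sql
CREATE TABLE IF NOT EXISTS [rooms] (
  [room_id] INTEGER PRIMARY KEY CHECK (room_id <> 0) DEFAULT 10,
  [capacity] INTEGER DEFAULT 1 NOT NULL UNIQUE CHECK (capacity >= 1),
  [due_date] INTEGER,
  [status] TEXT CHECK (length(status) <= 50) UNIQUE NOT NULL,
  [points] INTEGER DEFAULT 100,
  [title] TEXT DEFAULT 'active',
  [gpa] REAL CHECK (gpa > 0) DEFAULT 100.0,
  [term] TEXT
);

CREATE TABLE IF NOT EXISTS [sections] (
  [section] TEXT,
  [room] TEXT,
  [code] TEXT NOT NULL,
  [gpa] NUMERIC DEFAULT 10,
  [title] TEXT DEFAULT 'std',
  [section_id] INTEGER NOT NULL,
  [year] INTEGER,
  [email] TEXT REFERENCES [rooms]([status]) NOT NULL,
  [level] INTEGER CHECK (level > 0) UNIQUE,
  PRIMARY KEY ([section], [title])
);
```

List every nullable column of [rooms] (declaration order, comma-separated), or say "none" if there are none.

- room_id: part of the PRIMARY KEY, which implies NOT NULL → not nullable.
- capacity: declared NOT NULL → not nullable.
- due_date: no NOT NULL constraint applies → nullable.
- status: declared NOT NULL → not nullable.
- points: DEFAULT only fills an omitted column; an explicit NULL is still allowed → nullable.
- title: DEFAULT only fills an omitted column; an explicit NULL is still allowed → nullable.
- gpa: CHECK does not forbid NULL (a CHECK constraint passes when its expression is NULL) → nullable.
- term: no NOT NULL constraint applies → nullable.

due_date, points, title, gpa, term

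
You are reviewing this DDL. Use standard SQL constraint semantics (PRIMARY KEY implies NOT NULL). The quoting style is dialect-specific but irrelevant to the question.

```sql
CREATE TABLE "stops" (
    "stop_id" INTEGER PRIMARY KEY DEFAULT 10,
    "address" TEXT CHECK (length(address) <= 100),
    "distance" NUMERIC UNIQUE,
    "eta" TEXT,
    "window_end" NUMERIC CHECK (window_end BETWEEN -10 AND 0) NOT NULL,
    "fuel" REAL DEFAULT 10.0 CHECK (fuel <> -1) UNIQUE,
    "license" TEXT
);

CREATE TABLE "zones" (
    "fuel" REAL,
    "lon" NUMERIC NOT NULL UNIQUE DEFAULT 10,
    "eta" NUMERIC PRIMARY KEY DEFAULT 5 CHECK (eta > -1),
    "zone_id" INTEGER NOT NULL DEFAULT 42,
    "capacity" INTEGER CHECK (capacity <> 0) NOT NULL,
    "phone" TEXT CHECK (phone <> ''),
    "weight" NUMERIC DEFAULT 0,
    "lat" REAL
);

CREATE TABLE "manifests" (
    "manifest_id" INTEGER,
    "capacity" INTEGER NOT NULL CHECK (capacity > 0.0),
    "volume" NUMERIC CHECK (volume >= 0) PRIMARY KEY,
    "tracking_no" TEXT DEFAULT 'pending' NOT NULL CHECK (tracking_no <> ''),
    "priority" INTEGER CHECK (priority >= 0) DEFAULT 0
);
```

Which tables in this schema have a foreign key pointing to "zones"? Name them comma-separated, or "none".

none

No REFERENCES clause anywhere in the schema names zones.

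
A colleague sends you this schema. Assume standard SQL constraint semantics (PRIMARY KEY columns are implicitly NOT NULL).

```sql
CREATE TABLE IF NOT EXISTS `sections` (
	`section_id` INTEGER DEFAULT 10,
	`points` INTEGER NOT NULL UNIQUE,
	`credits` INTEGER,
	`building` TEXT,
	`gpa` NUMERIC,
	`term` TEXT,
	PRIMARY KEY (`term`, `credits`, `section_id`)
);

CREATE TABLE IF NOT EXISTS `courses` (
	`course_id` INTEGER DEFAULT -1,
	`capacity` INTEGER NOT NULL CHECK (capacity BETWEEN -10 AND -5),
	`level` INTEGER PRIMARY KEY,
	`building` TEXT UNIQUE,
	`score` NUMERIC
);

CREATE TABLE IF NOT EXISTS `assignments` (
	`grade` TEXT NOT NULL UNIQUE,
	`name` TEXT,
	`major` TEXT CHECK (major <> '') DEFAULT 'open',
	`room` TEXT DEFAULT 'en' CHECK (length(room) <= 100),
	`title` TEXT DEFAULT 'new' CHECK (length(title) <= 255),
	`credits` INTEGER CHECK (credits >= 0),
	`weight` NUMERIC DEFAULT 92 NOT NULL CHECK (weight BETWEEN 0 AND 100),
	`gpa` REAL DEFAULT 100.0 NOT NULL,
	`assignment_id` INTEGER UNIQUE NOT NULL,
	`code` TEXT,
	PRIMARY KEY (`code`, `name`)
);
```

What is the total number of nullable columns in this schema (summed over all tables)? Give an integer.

9

sections: 2 nullable (building, gpa — PK (term, credits, section_id) and explicit NOT NULL columns excluded).
courses: 3 nullable (course_id, building, score — PK (level) and explicit NOT NULL columns excluded).
assignments: 4 nullable (major, room, title, credits — PK (code, name) and explicit NOT NULL columns excluded).
Total: 2 + 3 + 4 = 9.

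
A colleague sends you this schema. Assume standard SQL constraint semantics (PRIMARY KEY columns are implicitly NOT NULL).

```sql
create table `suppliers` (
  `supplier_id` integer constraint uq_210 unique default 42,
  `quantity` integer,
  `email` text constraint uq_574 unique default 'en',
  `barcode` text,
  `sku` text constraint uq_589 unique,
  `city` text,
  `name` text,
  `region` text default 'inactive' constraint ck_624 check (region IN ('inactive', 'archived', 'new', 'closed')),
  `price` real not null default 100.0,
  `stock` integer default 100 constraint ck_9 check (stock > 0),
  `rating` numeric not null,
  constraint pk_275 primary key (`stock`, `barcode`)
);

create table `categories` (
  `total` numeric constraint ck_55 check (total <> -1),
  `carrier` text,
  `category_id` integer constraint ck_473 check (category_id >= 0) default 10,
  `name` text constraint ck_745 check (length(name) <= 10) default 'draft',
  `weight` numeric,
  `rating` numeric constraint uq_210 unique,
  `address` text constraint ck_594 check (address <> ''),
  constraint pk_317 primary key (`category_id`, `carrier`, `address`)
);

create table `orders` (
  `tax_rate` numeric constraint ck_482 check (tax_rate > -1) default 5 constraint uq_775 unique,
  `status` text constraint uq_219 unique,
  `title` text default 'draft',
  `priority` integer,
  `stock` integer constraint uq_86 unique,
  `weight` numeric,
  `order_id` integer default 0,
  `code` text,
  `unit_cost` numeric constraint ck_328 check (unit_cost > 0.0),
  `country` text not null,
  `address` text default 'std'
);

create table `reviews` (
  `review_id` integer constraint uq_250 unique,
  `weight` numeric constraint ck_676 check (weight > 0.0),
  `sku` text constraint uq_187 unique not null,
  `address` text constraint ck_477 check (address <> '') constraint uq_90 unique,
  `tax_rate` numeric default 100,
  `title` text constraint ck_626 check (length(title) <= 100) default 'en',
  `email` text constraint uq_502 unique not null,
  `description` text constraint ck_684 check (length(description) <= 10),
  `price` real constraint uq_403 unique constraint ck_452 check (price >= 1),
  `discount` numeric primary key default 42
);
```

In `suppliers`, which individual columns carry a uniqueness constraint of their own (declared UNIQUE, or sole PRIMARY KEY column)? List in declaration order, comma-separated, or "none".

- supplier_id: declared UNIQUE → unique.
- quantity: no UNIQUE or single-column PK constraint.
- email: declared UNIQUE → unique.
- barcode: part of a composite PRIMARY KEY — only the tuple is unique, not this column on its own.
- sku: declared UNIQUE → unique.
- city: no UNIQUE or single-column PK constraint.
- name: no UNIQUE or single-column PK constraint.
- region: no UNIQUE or single-column PK constraint.
- price: no UNIQUE or single-column PK constraint.
- stock: part of a composite PRIMARY KEY — only the tuple is unique, not this column on its own.
- rating: no UNIQUE or single-column PK constraint.

supplier_id, email, sku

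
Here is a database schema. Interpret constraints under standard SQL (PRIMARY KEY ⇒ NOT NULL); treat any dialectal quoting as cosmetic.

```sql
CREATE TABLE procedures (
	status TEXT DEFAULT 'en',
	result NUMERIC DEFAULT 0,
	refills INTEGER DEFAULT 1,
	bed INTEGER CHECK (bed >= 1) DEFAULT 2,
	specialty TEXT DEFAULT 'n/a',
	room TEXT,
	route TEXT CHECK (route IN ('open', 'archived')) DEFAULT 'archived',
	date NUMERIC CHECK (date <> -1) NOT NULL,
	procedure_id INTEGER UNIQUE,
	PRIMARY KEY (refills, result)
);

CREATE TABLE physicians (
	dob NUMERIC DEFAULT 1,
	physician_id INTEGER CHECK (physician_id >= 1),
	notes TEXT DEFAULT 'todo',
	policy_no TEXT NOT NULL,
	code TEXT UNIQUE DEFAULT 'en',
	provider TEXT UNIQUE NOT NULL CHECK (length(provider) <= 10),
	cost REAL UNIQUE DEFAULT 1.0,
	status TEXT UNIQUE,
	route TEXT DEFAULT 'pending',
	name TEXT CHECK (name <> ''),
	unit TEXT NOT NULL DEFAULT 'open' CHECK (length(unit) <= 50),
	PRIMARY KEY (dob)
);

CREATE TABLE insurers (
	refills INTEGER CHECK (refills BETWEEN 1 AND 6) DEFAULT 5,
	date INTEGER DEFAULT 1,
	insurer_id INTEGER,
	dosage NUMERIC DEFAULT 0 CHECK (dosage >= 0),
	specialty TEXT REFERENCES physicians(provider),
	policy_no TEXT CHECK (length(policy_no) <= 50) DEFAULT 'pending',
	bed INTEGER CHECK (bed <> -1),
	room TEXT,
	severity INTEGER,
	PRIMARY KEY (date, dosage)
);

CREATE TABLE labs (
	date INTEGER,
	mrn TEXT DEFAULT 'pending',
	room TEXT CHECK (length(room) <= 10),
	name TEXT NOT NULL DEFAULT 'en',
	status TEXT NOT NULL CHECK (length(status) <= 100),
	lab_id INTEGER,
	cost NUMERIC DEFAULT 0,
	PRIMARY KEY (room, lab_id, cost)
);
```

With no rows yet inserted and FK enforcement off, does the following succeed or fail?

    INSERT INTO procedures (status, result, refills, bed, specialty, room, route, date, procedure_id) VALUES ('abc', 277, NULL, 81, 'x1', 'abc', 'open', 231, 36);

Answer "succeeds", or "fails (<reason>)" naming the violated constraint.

refills is explicitly set to NULL, but refills is part of the PRIMARY KEY (implied NOT NULL).

fails (NOT NULL on refills)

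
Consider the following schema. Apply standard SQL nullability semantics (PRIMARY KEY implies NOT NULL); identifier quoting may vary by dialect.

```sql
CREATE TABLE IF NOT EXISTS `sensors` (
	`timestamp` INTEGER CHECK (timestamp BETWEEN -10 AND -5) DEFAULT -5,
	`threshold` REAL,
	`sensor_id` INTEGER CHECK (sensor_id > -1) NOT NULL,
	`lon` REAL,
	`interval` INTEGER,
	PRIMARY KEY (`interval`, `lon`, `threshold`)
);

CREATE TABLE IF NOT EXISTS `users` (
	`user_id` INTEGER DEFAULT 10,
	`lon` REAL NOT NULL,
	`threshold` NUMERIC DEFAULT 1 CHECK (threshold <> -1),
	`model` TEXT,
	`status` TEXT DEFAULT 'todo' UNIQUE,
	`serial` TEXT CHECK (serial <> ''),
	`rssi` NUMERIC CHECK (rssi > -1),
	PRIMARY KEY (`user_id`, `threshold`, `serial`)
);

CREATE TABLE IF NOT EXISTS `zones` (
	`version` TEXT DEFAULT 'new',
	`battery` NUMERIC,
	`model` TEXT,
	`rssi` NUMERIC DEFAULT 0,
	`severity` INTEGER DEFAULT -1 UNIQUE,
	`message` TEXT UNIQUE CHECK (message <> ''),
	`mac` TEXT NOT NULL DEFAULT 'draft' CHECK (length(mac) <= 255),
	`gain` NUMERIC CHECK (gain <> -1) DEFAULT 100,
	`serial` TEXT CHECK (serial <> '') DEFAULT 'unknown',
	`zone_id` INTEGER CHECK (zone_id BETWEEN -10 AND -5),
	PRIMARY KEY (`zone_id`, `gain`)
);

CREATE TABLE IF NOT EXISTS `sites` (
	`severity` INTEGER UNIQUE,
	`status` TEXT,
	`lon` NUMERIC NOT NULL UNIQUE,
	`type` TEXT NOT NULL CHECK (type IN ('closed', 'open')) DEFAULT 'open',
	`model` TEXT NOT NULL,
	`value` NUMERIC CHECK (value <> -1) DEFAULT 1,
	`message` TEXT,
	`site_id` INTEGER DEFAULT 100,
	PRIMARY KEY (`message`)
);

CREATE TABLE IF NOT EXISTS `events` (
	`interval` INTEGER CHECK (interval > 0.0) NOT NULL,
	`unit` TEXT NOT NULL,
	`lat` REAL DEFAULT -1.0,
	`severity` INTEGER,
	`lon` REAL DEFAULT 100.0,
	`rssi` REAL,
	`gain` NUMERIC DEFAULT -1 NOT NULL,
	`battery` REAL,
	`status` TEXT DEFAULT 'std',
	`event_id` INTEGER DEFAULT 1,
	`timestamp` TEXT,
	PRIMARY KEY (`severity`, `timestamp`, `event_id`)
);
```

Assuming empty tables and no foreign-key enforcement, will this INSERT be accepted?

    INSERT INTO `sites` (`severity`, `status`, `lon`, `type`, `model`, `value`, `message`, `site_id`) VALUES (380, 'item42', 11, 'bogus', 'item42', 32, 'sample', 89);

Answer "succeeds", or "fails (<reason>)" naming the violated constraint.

The value 'bogus' for type violates CHECK (type IN ('closed', 'open')).

fails (CHECK on type)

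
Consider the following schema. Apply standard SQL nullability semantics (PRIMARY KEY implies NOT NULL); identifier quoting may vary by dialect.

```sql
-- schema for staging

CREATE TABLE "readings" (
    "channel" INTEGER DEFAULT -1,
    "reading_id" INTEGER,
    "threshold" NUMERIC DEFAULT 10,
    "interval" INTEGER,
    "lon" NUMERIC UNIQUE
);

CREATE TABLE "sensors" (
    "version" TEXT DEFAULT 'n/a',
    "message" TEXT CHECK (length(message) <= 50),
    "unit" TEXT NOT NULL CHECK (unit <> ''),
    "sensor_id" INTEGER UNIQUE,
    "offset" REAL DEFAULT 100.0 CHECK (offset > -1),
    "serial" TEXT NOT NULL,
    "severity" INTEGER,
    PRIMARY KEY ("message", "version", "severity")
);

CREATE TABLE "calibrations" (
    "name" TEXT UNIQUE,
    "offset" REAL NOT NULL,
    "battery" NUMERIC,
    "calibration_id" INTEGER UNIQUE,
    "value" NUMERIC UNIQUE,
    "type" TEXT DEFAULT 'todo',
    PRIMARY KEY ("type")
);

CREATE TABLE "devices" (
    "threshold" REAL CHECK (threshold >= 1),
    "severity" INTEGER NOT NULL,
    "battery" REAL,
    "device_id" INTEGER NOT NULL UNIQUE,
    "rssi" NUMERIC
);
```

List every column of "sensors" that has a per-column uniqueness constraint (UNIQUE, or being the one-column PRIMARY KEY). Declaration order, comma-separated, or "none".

sensor_id

- version: part of a composite PRIMARY KEY — only the tuple is unique, not this column on its own.
- message: part of a composite PRIMARY KEY — only the tuple is unique, not this column on its own.
- unit: no UNIQUE or single-column PK constraint.
- sensor_id: declared UNIQUE → unique.
- offset: no UNIQUE or single-column PK constraint.
- serial: no UNIQUE or single-column PK constraint.
- severity: part of a composite PRIMARY KEY — only the tuple is unique, not this column on its own.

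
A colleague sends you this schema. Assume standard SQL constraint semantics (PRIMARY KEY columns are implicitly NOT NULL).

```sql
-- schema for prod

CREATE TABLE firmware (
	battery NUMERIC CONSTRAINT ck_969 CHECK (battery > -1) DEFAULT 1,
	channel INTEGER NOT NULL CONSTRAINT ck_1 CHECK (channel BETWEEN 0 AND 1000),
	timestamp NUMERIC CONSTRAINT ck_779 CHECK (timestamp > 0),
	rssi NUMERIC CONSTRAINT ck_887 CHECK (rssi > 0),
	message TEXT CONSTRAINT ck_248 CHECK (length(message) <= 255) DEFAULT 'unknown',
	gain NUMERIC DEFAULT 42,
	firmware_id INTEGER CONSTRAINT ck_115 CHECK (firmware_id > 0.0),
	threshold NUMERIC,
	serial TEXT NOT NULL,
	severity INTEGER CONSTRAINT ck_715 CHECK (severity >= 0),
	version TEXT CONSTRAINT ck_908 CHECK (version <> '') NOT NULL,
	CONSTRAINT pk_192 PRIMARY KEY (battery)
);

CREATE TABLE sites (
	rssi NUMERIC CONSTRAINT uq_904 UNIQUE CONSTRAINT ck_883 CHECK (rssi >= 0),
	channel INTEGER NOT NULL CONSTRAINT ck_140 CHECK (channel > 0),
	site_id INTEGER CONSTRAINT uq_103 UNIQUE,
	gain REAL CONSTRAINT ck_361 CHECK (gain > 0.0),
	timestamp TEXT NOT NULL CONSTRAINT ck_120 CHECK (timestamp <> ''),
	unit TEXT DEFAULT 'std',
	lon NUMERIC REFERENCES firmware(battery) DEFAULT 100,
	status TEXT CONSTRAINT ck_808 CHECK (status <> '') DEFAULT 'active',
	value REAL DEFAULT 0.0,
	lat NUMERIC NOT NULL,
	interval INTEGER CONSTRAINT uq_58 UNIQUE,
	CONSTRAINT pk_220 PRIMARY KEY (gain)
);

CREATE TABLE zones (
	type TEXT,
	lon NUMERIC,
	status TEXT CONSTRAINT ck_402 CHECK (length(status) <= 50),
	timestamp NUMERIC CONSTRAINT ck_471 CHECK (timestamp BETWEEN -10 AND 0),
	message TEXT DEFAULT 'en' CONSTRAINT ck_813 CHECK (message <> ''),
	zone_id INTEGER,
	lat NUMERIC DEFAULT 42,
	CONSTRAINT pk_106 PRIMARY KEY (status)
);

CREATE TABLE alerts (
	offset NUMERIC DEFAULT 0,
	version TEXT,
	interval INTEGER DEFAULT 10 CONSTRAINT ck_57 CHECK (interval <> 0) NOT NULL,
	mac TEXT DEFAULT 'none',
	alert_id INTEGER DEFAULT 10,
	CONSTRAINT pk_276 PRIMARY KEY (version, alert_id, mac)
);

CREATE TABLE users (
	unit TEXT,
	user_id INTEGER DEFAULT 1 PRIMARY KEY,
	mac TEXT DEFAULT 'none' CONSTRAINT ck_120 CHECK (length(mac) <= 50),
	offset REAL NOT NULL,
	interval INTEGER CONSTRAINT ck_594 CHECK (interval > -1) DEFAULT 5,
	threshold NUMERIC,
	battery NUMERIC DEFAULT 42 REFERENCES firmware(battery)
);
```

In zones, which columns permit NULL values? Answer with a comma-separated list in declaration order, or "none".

type, lon, timestamp, message, zone_id, lat

- type: no NOT NULL constraint applies → nullable.
- lon: no NOT NULL constraint applies → nullable.
- status: part of the PRIMARY KEY, which implies NOT NULL → not nullable.
- timestamp: CHECK does not forbid NULL (a CHECK constraint passes when its expression is NULL) → nullable.
- message: CHECK does not forbid NULL (a CHECK constraint passes when its expression is NULL) → nullable.
- zone_id: no NOT NULL constraint applies → nullable.
- lat: DEFAULT only fills an omitted column; an explicit NULL is still allowed → nullable.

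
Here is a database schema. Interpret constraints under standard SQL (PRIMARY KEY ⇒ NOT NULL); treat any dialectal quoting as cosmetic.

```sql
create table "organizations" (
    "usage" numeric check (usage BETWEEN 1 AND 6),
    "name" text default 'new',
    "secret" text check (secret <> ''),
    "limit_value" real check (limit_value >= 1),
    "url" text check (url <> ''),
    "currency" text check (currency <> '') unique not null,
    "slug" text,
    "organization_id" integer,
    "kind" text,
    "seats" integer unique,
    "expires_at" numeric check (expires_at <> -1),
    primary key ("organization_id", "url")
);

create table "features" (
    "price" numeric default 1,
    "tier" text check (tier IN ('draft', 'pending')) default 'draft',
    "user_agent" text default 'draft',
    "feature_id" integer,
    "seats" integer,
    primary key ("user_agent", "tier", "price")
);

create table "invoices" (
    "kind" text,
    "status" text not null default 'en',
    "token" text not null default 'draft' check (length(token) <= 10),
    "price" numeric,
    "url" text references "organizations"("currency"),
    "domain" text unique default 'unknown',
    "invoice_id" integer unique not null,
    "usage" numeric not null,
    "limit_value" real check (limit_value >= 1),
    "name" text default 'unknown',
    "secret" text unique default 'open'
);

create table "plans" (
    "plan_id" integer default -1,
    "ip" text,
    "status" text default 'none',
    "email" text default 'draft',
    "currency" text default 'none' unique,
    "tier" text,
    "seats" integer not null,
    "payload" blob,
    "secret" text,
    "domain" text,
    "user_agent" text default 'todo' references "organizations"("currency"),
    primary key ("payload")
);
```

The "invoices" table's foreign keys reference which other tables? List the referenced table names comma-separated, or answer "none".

- url REFERENCES organizations(currency).

organizations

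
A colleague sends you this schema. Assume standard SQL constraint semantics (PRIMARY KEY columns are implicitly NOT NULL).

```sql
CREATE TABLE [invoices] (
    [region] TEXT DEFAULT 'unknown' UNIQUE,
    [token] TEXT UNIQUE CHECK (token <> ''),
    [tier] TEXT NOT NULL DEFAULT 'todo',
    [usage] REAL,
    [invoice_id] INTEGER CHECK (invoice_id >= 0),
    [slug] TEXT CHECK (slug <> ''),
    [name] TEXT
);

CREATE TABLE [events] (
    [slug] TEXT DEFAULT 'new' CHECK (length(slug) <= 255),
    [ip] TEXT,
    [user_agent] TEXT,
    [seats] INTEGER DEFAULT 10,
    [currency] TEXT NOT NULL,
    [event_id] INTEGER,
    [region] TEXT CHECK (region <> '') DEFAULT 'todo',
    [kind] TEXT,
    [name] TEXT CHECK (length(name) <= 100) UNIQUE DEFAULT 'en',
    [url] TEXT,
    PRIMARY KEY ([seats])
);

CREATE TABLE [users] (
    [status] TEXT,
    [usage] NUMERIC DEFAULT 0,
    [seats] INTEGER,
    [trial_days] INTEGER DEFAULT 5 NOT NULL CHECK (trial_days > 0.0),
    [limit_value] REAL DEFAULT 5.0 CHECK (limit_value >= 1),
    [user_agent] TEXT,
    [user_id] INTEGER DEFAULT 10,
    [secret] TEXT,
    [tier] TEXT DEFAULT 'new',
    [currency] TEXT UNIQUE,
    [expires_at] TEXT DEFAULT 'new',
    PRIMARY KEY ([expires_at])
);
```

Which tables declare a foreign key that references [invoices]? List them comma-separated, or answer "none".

No REFERENCES clause anywhere in the schema names invoices.

none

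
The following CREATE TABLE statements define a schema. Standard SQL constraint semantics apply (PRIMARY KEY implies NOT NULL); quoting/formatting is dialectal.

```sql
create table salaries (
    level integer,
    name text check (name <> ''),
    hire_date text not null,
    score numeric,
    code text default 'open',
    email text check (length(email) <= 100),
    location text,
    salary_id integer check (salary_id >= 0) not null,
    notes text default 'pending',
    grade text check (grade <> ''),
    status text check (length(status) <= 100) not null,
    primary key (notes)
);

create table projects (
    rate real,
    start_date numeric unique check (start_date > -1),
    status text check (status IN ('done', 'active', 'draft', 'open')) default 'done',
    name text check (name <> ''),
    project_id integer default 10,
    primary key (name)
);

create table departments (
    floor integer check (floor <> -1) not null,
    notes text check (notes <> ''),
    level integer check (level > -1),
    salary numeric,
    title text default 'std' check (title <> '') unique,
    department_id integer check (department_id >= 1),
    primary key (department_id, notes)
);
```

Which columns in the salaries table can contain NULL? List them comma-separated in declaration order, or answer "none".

- level: no NOT NULL constraint applies → nullable.
- name: CHECK does not forbid NULL (a CHECK constraint passes when its expression is NULL) → nullable.
- hire_date: declared NOT NULL → not nullable.
- score: no NOT NULL constraint applies → nullable.
- code: DEFAULT only fills an omitted column; an explicit NULL is still allowed → nullable.
- email: CHECK does not forbid NULL (a CHECK constraint passes when its expression is NULL) → nullable.
- location: no NOT NULL constraint applies → nullable.
- salary_id: declared NOT NULL → not nullable.
- notes: part of the PRIMARY KEY, which implies NOT NULL → not nullable.
- grade: CHECK does not forbid NULL (a CHECK constraint passes when its expression is NULL) → nullable.
- status: declared NOT NULL → not nullable.

level, name, score, code, email, location, grade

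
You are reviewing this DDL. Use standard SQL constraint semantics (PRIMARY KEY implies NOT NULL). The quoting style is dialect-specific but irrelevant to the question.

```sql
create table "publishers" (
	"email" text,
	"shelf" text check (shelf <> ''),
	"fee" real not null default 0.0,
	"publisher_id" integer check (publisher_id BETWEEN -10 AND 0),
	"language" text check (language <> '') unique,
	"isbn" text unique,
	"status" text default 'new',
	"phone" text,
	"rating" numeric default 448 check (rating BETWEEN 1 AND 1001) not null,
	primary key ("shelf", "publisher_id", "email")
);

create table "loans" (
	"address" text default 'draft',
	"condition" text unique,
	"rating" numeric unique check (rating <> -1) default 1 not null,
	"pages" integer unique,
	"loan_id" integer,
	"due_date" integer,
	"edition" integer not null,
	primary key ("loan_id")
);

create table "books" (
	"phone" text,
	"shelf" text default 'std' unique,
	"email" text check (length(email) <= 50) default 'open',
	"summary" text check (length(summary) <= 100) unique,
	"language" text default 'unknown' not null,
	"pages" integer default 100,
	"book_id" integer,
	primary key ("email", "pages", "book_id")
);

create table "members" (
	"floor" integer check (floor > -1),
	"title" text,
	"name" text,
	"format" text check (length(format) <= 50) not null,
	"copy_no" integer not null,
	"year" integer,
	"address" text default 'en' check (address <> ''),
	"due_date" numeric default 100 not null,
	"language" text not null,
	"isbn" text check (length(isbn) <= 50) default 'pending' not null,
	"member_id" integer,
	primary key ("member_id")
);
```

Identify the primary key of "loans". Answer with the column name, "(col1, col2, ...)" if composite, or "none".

loan_id is declared PRIMARY KEY as a table-level PRIMARY KEY clause.

loan_id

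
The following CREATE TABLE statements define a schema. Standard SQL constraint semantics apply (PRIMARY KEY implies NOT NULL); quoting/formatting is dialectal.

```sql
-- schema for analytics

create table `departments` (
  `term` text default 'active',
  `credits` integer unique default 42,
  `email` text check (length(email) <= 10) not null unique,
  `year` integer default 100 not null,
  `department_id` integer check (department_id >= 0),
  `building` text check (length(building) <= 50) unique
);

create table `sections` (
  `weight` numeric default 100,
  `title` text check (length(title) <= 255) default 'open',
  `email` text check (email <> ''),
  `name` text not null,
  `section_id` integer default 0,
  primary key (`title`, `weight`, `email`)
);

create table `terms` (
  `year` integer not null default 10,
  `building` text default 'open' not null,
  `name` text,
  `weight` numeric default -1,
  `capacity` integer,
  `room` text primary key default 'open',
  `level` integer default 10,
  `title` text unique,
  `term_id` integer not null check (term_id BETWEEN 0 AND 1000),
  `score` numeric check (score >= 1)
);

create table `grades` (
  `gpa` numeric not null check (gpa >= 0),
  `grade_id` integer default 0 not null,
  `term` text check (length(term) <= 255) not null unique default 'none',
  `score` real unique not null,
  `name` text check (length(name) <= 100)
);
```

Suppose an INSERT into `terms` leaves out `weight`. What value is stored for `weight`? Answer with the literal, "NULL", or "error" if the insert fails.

weight has an explicit DEFAULT -1.
When the column is omitted from an INSERT, that default is used.

-1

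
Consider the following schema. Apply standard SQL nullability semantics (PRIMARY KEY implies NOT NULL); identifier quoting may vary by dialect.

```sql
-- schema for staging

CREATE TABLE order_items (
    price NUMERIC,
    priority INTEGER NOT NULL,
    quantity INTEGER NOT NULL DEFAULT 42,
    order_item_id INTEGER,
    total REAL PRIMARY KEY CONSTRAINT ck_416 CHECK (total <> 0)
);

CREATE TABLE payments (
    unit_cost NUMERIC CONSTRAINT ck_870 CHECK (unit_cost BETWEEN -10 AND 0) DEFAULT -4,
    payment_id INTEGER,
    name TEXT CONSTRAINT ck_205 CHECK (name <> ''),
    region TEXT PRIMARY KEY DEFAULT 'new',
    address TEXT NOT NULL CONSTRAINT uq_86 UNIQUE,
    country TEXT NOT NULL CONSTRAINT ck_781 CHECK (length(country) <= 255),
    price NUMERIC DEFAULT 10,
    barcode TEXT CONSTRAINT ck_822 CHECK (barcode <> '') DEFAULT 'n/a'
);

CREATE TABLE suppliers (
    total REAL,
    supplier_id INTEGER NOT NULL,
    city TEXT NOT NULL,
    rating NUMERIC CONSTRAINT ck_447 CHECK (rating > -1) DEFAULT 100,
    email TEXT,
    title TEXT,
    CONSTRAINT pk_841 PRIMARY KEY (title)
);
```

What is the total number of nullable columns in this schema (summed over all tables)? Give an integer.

order_items: 2 nullable (price, order_item_id — PK (total) and explicit NOT NULL columns excluded).
payments: 5 nullable (unit_cost, payment_id, name, price, barcode — PK (region) and explicit NOT NULL columns excluded).
suppliers: 3 nullable (total, rating, email — PK (title) and explicit NOT NULL columns excluded).
Total: 2 + 5 + 3 = 10.

10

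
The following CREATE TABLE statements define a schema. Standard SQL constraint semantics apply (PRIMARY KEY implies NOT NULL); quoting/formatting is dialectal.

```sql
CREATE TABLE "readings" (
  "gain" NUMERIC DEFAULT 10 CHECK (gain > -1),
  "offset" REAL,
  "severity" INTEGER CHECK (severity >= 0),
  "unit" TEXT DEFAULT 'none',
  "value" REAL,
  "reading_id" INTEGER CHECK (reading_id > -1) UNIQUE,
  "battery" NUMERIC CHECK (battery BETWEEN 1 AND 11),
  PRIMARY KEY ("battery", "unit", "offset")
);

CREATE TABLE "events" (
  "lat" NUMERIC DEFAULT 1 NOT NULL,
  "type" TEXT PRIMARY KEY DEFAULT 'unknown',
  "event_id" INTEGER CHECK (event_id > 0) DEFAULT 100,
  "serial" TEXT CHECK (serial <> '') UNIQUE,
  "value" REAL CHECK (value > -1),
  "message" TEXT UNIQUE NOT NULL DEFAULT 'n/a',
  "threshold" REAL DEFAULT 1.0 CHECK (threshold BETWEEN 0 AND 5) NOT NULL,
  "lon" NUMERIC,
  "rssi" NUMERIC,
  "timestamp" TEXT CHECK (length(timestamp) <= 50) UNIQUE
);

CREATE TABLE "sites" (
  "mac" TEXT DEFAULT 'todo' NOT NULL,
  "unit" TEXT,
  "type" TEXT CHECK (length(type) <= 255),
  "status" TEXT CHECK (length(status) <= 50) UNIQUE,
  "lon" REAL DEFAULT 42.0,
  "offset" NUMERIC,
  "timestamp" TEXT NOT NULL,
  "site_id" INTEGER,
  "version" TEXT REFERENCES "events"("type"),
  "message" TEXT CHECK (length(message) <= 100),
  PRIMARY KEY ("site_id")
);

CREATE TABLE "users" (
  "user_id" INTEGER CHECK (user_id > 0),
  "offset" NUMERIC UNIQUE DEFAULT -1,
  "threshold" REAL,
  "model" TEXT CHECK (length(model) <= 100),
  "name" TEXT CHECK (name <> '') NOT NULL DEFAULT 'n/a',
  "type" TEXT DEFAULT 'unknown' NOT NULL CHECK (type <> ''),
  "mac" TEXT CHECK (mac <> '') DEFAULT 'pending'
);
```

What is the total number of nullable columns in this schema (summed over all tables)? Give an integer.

22

readings: 4 nullable (gain, severity, value, reading_id — PK (battery, unit, offset) and explicit NOT NULL columns excluded).
events: 6 nullable (event_id, serial, value, lon, rssi, timestamp — PK (type) and explicit NOT NULL columns excluded).
sites: 7 nullable (unit, type, status, lon, offset, version, message — PK (site_id) and explicit NOT NULL columns excluded).
users: 5 nullable (user_id, offset, threshold, model, mac — PK none and explicit NOT NULL columns excluded).
Total: 4 + 6 + 7 + 5 = 22.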